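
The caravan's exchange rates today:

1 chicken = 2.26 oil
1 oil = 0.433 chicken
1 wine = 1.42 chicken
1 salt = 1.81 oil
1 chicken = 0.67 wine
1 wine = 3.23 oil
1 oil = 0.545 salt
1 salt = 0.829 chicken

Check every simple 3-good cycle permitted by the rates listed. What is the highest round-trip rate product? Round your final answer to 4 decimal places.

chicken→oil→salt→chicken: 2.26 × 0.545 × 0.829 = 1.02108
wine→oil→chicken→wine: 3.23 × 0.433 × 0.67 = 0.93706
Maximum is chicken→oil→salt→chicken at 1.0211; arbitrage exists.

1.0211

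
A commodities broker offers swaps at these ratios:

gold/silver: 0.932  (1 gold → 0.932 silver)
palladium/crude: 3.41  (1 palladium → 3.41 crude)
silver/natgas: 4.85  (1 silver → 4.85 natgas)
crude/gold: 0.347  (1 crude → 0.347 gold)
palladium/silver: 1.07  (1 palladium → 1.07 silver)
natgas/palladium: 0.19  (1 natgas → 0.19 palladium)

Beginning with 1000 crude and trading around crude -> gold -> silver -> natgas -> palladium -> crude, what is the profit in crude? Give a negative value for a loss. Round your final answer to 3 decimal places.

1000 crude × 0.347 = 347 gold
347 gold × 0.932 = 323.404 silver
323.404 silver × 4.85 = 1568.5094 natgas
1568.5094 natgas × 0.19 = 298.016786 palladium
298.016786 palladium × 3.41 = 1016.23724026 crude
Net change: 1016.23724026 − 1000 = 16.23724026 crude

16.237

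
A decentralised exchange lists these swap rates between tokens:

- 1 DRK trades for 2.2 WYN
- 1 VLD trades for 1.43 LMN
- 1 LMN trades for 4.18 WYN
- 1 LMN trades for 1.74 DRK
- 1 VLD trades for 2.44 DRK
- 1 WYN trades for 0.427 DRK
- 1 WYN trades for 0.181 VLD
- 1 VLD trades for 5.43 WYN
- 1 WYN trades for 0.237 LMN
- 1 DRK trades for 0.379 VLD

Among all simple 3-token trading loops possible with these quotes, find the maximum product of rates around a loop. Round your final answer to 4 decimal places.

1.0819

LMN→WYN→VLD→LMN: 4.18 × 0.181 × 1.43 = 1.08191
DRK→WYN→VLD→DRK: 2.2 × 0.181 × 2.44 = 0.97161
LMN→DRK→VLD→LMN: 1.74 × 0.379 × 1.43 = 0.94303
LMN→DRK→WYN→LMN: 1.74 × 2.2 × 0.237 = 0.90724
DRK→VLD→WYN→DRK: 0.379 × 5.43 × 0.427 = 0.87875
Maximum is LMN→WYN→VLD→LMN at 1.0819; arbitrage exists.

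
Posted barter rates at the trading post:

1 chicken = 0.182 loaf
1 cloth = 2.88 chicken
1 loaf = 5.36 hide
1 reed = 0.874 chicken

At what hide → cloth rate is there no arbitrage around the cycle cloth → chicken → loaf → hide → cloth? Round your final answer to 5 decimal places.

0.35594

Known legs of the cycle: 2.88 × 0.182 × 5.36 = 2.8094976
For no arbitrage the full-cycle product must be 1, so the missing rate is 1 / 2.8094976 ≈ 0.3559355.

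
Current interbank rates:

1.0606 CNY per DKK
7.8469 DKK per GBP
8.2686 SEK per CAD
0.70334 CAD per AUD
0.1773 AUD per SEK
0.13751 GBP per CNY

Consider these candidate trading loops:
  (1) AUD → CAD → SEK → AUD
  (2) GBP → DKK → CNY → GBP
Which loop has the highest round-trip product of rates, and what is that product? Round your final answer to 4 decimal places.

1.1444

(1) 0.70334 × 8.2686 × 0.1773 = 1.03111
(2) 7.8469 × 1.0606 × 0.13751 = 1.14442
Highest is cycle (2) at 1.1444 (>1, arbitrage).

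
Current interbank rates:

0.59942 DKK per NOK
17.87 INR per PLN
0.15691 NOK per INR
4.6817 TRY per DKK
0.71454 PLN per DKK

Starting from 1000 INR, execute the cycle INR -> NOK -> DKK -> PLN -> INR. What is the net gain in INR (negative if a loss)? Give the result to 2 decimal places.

200.97

1000 INR × 0.15691 = 156.91 NOK
156.91 NOK × 0.59942 = 94.0549922 DKK
94.0549922 DKK × 0.71454 = 67.206054126588 PLN
67.206054126588 PLN × 17.87 = 1200.97218724212756 INR
Net change: 1200.97218724212756 − 1000 = 200.97218724212756 INR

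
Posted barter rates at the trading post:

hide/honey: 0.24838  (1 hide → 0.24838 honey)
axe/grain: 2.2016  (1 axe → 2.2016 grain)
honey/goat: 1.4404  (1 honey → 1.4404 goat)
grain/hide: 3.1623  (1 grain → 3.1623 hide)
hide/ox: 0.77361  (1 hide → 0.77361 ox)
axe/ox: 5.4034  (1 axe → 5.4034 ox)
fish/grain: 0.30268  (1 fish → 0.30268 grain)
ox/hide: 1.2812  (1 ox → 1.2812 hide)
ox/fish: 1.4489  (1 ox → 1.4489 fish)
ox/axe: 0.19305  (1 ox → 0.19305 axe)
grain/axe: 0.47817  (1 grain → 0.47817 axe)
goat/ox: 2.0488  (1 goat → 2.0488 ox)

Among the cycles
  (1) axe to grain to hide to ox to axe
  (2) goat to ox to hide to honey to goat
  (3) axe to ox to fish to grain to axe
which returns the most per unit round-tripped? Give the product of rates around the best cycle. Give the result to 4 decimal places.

(1) 2.2016 × 3.1623 × 0.77361 × 0.19305 = 1.03976
(2) 2.0488 × 1.2812 × 0.24838 × 1.4404 = 0.93911
(3) 5.4034 × 1.4489 × 0.30268 × 0.47817 = 1.13311
Highest is cycle (3) at 1.1331 (>1, arbitrage).

1.1331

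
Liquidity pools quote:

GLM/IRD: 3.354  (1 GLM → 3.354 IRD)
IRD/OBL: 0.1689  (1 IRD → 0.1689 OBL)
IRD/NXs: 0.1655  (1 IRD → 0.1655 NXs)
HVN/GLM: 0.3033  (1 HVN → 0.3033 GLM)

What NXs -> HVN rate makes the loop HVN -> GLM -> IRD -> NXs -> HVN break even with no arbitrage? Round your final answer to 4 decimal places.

Known legs of the cycle: 0.3033 × 3.354 × 0.1655 = 0.1683578871
For no arbitrage the full-cycle product must be 1, so the missing rate is 1 / 0.1683578871 ≈ 5.939728.

5.9397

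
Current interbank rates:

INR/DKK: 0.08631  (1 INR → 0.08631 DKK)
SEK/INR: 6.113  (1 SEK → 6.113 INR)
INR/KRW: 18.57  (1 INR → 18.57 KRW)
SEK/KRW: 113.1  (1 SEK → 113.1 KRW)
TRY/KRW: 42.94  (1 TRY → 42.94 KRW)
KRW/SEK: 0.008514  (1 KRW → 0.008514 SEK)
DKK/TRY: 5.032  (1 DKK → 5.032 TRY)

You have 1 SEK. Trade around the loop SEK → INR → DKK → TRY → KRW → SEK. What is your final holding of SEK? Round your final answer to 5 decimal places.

1 SEK × 6.113 = 6.113 INR
6.113 INR × 0.08631 = 0.52761303 DKK
0.52761303 DKK × 5.032 = 2.65494876696 TRY
2.65494876696 TRY × 42.94 = 114.0035000532624 KRW
114.0035000532624 KRW × 0.008514 = 0.9706257994534760736 SEK

0.97063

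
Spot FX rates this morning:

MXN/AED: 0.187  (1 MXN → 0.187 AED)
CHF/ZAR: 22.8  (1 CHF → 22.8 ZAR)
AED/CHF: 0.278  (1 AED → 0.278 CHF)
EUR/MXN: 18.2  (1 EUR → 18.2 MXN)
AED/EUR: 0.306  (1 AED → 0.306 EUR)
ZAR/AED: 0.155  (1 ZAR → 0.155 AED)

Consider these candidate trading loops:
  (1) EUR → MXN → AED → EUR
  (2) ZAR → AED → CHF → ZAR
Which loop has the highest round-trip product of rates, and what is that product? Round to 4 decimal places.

(1) 18.2 × 0.187 × 0.306 = 1.04144
(2) 0.155 × 0.278 × 22.8 = 0.98245
Highest is cycle (1) at 1.0414 (>1, arbitrage).

1.0414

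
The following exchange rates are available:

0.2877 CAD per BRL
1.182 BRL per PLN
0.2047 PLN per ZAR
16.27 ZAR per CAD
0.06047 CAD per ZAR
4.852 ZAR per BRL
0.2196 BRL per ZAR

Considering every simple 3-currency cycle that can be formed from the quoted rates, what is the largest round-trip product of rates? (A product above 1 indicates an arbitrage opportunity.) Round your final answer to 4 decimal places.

1.1740

PLN→BRL→ZAR→PLN: 1.182 × 4.852 × 0.2047 = 1.17397
CAD→ZAR→BRL→CAD: 16.27 × 0.2196 × 0.2877 = 1.02792
Maximum is PLN→BRL→ZAR→PLN at 1.1740; arbitrage exists.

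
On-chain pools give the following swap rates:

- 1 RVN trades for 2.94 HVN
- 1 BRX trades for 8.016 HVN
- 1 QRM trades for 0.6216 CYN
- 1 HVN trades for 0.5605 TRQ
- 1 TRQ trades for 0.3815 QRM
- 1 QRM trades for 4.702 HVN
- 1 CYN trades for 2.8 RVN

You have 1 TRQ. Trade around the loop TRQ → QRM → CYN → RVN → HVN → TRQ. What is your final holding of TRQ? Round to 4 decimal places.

1 TRQ × 0.3815 = 0.3815 QRM
0.3815 QRM × 0.6216 = 0.2371404 CYN
0.2371404 CYN × 2.8 = 0.66399312 RVN
0.66399312 RVN × 2.94 = 1.9521397728 HVN
1.9521397728 HVN × 0.5605 = 1.0941743426544 TRQ

1.0942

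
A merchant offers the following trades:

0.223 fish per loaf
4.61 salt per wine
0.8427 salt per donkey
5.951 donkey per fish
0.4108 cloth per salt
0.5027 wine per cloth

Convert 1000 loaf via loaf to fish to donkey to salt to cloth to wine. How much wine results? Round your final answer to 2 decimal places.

1000 loaf × 0.223 = 223 fish
223 fish × 5.951 = 1327.073 donkey
1327.073 donkey × 0.8427 = 1118.3244171 salt
1118.3244171 salt × 0.4108 = 459.40767054468 cloth
459.40767054468 cloth × 0.5027 = 230.944235982810636 wine

230.94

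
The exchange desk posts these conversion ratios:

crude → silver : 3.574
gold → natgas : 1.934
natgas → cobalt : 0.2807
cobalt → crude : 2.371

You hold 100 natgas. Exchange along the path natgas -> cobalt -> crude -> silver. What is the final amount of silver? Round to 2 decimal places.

100 natgas × 0.2807 = 28.07 cobalt
28.07 cobalt × 2.371 = 66.55397 crude
66.55397 crude × 3.574 = 237.86388878 silver

237.86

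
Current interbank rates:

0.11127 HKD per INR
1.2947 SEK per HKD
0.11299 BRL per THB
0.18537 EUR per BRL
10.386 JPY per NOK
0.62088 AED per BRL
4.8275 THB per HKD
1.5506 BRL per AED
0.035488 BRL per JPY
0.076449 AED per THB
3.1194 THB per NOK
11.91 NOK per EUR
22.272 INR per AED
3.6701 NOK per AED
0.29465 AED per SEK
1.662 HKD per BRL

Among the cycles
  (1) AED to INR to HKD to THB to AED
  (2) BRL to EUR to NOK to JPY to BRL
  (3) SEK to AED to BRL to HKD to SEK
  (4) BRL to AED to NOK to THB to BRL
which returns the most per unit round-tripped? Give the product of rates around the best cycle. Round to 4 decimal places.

(1) 22.272 × 0.11127 × 4.8275 × 0.076449 = 0.91460
(2) 0.18537 × 11.91 × 10.386 × 0.035488 = 0.81373
(3) 0.29465 × 1.5506 × 1.662 × 1.2947 = 0.98312
(4) 0.62088 × 3.6701 × 3.1194 × 0.11299 = 0.80315
Highest is cycle (3) at 0.9831 (≤1, no arbitrage).

0.9831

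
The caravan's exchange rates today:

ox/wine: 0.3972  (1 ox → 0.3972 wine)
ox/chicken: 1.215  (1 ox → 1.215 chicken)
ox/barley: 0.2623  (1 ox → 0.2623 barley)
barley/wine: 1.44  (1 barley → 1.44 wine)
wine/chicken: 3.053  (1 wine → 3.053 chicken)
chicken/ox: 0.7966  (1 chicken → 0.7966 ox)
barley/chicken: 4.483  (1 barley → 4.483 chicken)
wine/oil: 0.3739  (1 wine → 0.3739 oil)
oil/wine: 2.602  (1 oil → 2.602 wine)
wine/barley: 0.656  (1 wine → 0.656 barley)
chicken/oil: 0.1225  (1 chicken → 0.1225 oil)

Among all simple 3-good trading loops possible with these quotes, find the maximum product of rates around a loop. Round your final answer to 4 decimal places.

0.9731

wine→chicken→oil→wine: 3.053 × 0.1225 × 2.602 = 0.97313
wine→chicken→ox→wine: 3.053 × 0.7966 × 0.3972 = 0.96600
barley→chicken→ox→barley: 4.483 × 0.7966 × 0.2623 = 0.93671
Maximum is wine→chicken→oil→wine at 0.9731; no arbitrage — every cycle loses value.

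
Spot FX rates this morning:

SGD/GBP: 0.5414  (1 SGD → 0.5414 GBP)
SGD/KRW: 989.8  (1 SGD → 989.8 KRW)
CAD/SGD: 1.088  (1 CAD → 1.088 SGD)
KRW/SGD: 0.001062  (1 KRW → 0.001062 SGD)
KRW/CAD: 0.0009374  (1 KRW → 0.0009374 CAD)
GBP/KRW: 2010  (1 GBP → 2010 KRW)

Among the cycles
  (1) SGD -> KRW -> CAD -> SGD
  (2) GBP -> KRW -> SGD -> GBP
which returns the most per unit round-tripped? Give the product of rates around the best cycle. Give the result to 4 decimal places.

1.1557

(1) 989.8 × 0.0009374 × 1.088 = 1.00949
(2) 2010 × 0.001062 × 0.5414 = 1.15568
Highest is cycle (2) at 1.1557 (>1, arbitrage).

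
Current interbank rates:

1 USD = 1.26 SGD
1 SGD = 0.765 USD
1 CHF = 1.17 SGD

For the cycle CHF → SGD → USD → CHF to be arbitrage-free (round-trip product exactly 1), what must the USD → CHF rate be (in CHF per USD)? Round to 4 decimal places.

1.1173

Known legs of the cycle: 1.17 × 0.765 = 0.89505
For no arbitrage the full-cycle product must be 1, so the missing rate is 1 / 0.89505 ≈ 1.117256.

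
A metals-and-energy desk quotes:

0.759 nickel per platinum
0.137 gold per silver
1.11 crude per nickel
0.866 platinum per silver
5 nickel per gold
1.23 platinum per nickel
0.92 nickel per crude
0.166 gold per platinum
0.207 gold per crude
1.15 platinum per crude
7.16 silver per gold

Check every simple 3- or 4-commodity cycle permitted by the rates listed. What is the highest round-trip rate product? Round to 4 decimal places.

1.1489

gold→nickel→crude→gold: 5 × 1.11 × 0.207 = 1.14885
platinum→gold→nickel→crude→platinum: 0.166 × 5 × 1.11 × 1.15 = 1.05950
platinum→gold→silver→platinum: 0.166 × 7.16 × 0.866 = 1.02929
platinum→gold→nickel→platinum: 0.166 × 5 × 1.23 = 1.02090
platinum→nickel→crude→platinum: 0.759 × 1.11 × 1.15 = 0.96886
Maximum is gold→nickel→crude→gold at 1.1489; arbitrage exists.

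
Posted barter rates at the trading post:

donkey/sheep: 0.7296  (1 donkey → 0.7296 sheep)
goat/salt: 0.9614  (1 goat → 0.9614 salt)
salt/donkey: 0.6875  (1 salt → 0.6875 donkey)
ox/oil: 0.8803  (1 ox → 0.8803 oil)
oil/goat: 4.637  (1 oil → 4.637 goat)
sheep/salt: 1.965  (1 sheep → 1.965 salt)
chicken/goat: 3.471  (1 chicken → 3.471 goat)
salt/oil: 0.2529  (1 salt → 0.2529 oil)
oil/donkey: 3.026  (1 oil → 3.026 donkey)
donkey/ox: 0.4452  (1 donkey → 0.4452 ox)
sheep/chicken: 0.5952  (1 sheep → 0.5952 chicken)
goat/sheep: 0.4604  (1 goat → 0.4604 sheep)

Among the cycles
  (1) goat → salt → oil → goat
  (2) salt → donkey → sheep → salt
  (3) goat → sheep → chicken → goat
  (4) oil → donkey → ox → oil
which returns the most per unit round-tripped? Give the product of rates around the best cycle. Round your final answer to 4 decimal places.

(1) 0.9614 × 0.2529 × 4.637 = 1.12743
(2) 0.6875 × 0.7296 × 1.965 = 0.98564
(3) 0.4604 × 0.5952 × 3.471 = 0.95116
(4) 3.026 × 0.4452 × 0.8803 = 1.18592
Highest is cycle (4) at 1.1859 (>1, arbitrage).

1.1859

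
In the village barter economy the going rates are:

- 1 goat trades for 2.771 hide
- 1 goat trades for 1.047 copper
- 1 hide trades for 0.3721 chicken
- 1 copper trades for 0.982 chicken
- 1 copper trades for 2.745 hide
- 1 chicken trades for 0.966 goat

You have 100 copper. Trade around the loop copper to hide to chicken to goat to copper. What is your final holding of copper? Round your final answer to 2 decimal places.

103.31

100 copper × 2.745 = 274.5 hide
274.5 hide × 0.3721 = 102.14145 chicken
102.14145 chicken × 0.966 = 98.6686407 goat
98.6686407 goat × 1.047 = 103.3060668129 copper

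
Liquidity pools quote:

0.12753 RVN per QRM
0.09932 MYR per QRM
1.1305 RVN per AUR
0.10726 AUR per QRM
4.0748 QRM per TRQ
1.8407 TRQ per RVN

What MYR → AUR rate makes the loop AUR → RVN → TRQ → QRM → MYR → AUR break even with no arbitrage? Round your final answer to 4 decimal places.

Known legs of the cycle: 1.1305 × 1.8407 × 4.0748 × 0.09932 = 0.8421638345510936
For no arbitrage the full-cycle product must be 1, so the missing rate is 1 / 0.8421638345510936 ≈ 1.187417.

1.1874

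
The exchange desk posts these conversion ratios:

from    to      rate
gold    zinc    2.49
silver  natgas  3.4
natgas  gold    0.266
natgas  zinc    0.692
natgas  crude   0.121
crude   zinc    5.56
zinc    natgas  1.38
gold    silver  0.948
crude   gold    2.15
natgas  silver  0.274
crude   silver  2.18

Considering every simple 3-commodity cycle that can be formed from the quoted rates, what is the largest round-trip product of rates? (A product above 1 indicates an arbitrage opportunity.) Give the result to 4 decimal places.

0.9284

zinc→natgas→crude→zinc: 1.38 × 0.121 × 5.56 = 0.92841
zinc→natgas→gold→zinc: 1.38 × 0.266 × 2.49 = 0.91403
silver→natgas→crude→silver: 3.4 × 0.121 × 2.18 = 0.89685
silver→natgas→gold→silver: 3.4 × 0.266 × 0.948 = 0.85737
Maximum is zinc→natgas→crude→zinc at 0.9284; no arbitrage — every cycle loses value.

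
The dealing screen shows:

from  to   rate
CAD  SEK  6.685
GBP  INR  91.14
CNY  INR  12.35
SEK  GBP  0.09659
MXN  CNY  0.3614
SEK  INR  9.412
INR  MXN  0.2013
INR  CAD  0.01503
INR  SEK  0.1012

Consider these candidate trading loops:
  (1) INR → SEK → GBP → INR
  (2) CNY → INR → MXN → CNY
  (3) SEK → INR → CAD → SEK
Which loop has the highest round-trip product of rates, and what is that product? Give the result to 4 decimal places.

(1) 0.1012 × 0.09659 × 91.14 = 0.89089
(2) 12.35 × 0.2013 × 0.3614 = 0.89846
(3) 9.412 × 0.01503 × 6.685 = 0.94568
Highest is cycle (3) at 0.9457 (≤1, no arbitrage).

0.9457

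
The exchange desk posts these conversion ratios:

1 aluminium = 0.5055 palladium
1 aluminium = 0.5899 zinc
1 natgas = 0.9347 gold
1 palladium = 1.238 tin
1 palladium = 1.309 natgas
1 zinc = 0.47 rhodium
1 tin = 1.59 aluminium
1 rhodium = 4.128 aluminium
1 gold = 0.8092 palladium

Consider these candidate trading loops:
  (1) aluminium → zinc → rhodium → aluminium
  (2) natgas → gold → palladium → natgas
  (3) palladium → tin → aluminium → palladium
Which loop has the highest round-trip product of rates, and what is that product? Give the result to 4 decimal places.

(1) 0.5899 × 0.47 × 4.128 = 1.14450
(2) 0.9347 × 0.8092 × 1.309 = 0.99007
(3) 1.238 × 1.59 × 0.5055 = 0.99504
Highest is cycle (1) at 1.1445 (>1, arbitrage).

1.1445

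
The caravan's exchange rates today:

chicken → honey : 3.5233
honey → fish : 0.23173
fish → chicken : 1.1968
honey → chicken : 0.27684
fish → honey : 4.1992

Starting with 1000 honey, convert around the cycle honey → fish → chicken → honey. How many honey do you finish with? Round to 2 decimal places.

977.13

1000 honey × 0.23173 = 231.73 fish
231.73 fish × 1.1968 = 277.334464 chicken
277.334464 chicken × 3.5233 = 977.1325170112 honey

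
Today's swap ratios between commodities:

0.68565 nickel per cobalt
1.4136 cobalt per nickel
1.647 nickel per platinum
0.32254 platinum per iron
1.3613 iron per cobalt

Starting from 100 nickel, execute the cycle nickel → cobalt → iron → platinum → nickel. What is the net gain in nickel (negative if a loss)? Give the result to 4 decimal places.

100 nickel × 1.4136 = 141.36 cobalt
141.36 cobalt × 1.3613 = 192.433368 iron
192.433368 iron × 0.32254 = 62.06745851472 platinum
62.06745851472 platinum × 1.647 = 102.22510417374384 nickel
Net change: 102.22510417374384 − 100 = 2.22510417374384 nickel

2.2251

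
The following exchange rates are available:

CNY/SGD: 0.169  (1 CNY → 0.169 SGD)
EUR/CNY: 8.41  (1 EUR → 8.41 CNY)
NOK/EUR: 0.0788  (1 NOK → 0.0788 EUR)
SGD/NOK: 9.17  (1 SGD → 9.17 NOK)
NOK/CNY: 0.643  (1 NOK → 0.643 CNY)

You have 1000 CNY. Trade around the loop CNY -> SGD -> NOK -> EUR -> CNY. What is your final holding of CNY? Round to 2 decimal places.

1027.02

1000 CNY × 0.169 = 169 SGD
169 SGD × 9.17 = 1549.73 NOK
1549.73 NOK × 0.0788 = 122.118724 EUR
122.118724 EUR × 8.41 = 1027.01846884 CNY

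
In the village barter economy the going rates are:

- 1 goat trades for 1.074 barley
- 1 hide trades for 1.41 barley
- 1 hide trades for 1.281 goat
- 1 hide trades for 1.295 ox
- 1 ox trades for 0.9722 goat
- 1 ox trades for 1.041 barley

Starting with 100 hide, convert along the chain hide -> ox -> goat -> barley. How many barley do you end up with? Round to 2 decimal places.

135.22

100 hide × 1.295 = 129.5 ox
129.5 ox × 0.9722 = 125.8999 goat
125.8999 goat × 1.074 = 135.2164926 barley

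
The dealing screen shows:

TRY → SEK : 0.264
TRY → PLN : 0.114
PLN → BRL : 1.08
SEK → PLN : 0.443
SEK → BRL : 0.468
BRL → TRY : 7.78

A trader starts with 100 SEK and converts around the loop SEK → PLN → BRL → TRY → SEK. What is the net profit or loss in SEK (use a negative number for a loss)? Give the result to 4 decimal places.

-1.7323

100 SEK × 0.443 = 44.3 PLN
44.3 PLN × 1.08 = 47.844 BRL
47.844 BRL × 7.78 = 372.22632 TRY
372.22632 TRY × 0.264 = 98.26774848 SEK
Net change: 98.26774848 − 100 = -1.73225152 SEK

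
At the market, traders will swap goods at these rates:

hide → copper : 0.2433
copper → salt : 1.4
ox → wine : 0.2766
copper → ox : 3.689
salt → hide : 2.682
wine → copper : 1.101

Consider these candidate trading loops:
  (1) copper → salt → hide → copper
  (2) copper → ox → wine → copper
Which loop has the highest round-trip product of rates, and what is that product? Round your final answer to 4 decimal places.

1.1234

(1) 1.4 × 2.682 × 0.2433 = 0.91354
(2) 3.689 × 0.2766 × 1.101 = 1.12344
Highest is cycle (2) at 1.1234 (>1, arbitrage).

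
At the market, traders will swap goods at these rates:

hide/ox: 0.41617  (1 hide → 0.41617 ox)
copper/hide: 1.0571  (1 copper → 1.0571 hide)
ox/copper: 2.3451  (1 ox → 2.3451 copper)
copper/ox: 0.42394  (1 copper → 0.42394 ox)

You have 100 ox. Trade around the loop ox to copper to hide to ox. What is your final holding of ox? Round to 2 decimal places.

103.17

100 ox × 2.3451 = 234.51 copper
234.51 copper × 1.0571 = 247.900521 hide
247.900521 hide × 0.41617 = 103.16875982457 ox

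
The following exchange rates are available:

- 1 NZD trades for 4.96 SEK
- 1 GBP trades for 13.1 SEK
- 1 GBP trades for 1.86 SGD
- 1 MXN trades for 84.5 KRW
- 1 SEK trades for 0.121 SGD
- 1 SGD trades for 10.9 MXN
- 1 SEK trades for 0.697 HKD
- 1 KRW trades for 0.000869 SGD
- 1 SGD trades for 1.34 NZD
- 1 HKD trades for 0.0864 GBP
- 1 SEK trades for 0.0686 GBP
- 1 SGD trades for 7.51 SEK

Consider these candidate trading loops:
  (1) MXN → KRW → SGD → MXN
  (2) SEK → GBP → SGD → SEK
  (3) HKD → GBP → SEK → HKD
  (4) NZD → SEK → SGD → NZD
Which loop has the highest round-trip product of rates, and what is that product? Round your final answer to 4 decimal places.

(1) 84.5 × 0.000869 × 10.9 = 0.80039
(2) 0.0686 × 1.86 × 7.51 = 0.95825
(3) 0.0864 × 13.1 × 0.697 = 0.78889
(4) 4.96 × 0.121 × 1.34 = 0.80421
Highest is cycle (2) at 0.9582 (≤1, no arbitrage).

0.9582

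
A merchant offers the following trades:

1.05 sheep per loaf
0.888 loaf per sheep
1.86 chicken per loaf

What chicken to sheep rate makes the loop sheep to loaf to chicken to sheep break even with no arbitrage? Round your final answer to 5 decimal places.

Known legs of the cycle: 0.888 × 1.86 = 1.65168
For no arbitrage the full-cycle product must be 1, so the missing rate is 1 / 1.65168 ≈ 0.6054442.

0.60544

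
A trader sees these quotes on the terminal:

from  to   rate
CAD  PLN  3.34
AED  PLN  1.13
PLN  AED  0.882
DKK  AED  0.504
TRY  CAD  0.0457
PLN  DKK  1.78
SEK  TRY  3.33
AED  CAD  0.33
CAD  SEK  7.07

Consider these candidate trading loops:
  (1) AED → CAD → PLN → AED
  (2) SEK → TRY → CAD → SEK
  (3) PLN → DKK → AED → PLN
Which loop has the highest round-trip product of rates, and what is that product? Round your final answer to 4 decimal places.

1.0759

(1) 0.33 × 3.34 × 0.882 = 0.97214
(2) 3.33 × 0.0457 × 7.07 = 1.07592
(3) 1.78 × 0.504 × 1.13 = 1.01375
Highest is cycle (2) at 1.0759 (>1, arbitrage).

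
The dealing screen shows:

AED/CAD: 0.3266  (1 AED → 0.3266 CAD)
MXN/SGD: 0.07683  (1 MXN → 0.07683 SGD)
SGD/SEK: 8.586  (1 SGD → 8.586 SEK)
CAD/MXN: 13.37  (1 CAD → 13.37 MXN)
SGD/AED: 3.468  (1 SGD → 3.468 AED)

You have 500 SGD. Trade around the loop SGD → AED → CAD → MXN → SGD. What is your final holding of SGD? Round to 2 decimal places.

500 SGD × 3.468 = 1734 AED
1734 AED × 0.3266 = 566.3244 CAD
566.3244 CAD × 13.37 = 7571.757228 MXN
7571.757228 MXN × 0.07683 = 581.73810782724 SGD

581.74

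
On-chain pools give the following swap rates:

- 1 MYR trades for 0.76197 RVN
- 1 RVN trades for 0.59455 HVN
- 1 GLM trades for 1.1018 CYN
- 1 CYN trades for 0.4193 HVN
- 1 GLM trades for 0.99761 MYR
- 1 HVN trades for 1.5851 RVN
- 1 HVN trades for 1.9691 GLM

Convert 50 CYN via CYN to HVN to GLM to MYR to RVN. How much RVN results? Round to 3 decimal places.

31.381

50 CYN × 0.4193 = 20.965 HVN
20.965 HVN × 1.9691 = 41.2821815 GLM
41.2821815 GLM × 0.99761 = 41.183517086215 MYR
41.183517086215 MYR × 0.76197 = 31.38060451418324355 RVN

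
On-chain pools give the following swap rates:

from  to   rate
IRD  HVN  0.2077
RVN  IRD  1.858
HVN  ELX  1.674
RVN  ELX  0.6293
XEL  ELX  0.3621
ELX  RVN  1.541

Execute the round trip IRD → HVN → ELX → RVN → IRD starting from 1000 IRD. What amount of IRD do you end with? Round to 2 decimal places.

995.50

1000 IRD × 0.2077 = 207.7 HVN
207.7 HVN × 1.674 = 347.6898 ELX
347.6898 ELX × 1.541 = 535.7899818 RVN
535.7899818 RVN × 1.858 = 995.4977861844 IRD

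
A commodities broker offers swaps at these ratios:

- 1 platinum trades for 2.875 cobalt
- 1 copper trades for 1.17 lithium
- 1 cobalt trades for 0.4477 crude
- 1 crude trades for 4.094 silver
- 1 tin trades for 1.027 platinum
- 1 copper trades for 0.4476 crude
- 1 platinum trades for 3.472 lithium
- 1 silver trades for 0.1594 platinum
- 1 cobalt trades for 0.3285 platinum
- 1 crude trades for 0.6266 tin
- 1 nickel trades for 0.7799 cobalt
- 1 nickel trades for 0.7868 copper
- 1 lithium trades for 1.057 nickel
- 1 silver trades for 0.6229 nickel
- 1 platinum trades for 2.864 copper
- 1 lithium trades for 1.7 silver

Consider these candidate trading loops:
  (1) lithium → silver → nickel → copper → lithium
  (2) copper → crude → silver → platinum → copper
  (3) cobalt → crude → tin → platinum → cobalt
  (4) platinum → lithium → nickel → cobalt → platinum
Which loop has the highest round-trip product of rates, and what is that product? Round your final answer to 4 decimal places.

(1) 1.7 × 0.6229 × 0.7868 × 1.17 = 0.97480
(2) 0.4476 × 4.094 × 0.1594 × 2.864 = 0.83656
(3) 0.4477 × 0.6266 × 1.027 × 2.875 = 0.82830
(4) 3.472 × 1.057 × 0.7799 × 0.3285 = 0.94022
Highest is cycle (1) at 0.9748 (≤1, no arbitrage).

0.9748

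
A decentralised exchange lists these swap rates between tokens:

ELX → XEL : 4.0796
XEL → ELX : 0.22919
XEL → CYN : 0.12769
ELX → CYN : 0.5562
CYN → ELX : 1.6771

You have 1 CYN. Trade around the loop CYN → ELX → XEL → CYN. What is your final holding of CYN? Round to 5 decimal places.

1 CYN × 1.6771 = 1.6771 ELX
1.6771 ELX × 4.0796 = 6.84189716 XEL
6.84189716 XEL × 0.12769 = 0.8736418483604 CYN

0.87364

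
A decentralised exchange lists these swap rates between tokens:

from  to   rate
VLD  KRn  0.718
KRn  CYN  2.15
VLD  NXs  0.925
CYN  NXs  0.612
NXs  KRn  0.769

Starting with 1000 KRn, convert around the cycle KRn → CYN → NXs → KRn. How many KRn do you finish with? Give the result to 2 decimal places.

1000 KRn × 2.15 = 2150 CYN
2150 CYN × 0.612 = 1315.8 NXs
1315.8 NXs × 0.769 = 1011.8502 KRn

1011.85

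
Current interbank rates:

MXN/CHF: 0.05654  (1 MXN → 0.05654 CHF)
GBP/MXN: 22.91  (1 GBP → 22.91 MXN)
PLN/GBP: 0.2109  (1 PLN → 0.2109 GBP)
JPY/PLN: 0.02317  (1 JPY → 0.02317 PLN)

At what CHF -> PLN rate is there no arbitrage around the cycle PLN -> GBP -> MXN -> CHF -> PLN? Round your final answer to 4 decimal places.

Known legs of the cycle: 0.2109 × 22.91 × 0.05654 = 0.27318539226
For no arbitrage the full-cycle product must be 1, so the missing rate is 1 / 0.27318539226 ≈ 3.660518.

3.6605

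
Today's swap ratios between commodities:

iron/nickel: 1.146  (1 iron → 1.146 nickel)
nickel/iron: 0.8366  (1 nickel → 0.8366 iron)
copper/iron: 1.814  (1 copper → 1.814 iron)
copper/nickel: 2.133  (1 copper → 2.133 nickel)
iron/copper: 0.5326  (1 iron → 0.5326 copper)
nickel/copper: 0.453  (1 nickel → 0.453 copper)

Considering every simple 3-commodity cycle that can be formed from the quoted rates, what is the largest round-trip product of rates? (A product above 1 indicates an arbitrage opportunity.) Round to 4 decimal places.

copper→nickel→iron→copper: 2.133 × 0.8366 × 0.5326 = 0.95041
copper→iron→nickel→copper: 1.814 × 1.146 × 0.453 = 0.94172
Maximum is copper→nickel→iron→copper at 0.9504; no arbitrage — every cycle loses value.

0.9504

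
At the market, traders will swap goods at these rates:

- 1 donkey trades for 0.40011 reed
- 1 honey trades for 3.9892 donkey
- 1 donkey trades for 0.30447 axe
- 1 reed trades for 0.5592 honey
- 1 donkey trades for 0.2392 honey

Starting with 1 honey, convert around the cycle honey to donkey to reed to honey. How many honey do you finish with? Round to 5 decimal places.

0.89255

1 honey × 3.9892 = 3.9892 donkey
3.9892 donkey × 0.40011 = 1.596118812 reed
1.596118812 reed × 0.5592 = 0.8925496396704 honey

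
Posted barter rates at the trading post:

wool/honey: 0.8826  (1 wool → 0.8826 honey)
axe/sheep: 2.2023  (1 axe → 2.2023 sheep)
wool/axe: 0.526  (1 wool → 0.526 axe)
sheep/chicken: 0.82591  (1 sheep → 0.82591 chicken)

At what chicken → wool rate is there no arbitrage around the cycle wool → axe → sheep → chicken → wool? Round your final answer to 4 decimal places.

Known legs of the cycle: 0.526 × 2.2023 × 0.82591 = 0.956742237918
For no arbitrage the full-cycle product must be 1, so the missing rate is 1 / 0.956742237918 ≈ 1.045214.

1.0452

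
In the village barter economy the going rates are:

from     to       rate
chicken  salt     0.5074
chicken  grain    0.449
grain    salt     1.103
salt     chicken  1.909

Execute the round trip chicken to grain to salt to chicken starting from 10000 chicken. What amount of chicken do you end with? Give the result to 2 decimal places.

9454.27

10000 chicken × 0.449 = 4490 grain
4490 grain × 1.103 = 4952.47 salt
4952.47 salt × 1.909 = 9454.26523 chicken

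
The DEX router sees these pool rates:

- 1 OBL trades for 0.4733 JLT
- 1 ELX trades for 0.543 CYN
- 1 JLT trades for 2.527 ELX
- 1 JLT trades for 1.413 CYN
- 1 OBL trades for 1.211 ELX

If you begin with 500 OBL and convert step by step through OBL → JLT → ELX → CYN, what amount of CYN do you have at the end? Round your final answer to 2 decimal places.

500 OBL × 0.4733 = 236.65 JLT
236.65 JLT × 2.527 = 598.01455 ELX
598.01455 ELX × 0.543 = 324.72190065 CYN

324.72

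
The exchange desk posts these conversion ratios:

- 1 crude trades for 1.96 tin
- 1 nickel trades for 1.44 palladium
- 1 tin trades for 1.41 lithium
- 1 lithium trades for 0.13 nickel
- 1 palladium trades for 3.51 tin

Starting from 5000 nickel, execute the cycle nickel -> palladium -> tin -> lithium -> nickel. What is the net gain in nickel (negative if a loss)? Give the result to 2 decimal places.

5000 nickel × 1.44 = 7200 palladium
7200 palladium × 3.51 = 25272 tin
25272 tin × 1.41 = 35633.52 lithium
35633.52 lithium × 0.13 = 4632.3576 nickel
Net change: 4632.3576 − 5000 = -367.6424 nickel

-367.64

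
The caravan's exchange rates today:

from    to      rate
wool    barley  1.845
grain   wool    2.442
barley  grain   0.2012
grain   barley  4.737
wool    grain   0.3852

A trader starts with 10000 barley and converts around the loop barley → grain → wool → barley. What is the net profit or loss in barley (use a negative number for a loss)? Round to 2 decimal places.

-934.95

10000 barley × 0.2012 = 2012 grain
2012 grain × 2.442 = 4913.304 wool
4913.304 wool × 1.845 = 9065.04588 barley
Net change: 9065.04588 − 10000 = -934.95412 barley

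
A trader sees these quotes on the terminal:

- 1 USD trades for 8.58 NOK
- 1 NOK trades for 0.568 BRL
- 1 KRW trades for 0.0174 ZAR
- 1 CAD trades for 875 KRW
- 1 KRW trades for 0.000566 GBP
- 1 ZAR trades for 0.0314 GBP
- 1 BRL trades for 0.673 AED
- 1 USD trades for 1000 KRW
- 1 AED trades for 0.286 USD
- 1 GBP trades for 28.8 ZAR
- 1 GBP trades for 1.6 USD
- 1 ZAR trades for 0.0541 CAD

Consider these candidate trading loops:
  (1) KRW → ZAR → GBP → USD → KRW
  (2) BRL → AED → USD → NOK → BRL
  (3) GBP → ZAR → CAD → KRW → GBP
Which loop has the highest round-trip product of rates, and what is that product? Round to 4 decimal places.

0.9380

(1) 0.0174 × 0.0314 × 1.6 × 1000 = 0.87418
(2) 0.673 × 0.286 × 8.58 × 0.568 = 0.93803
(3) 28.8 × 0.0541 × 875 × 0.000566 = 0.77164
Highest is cycle (2) at 0.9380 (≤1, no arbitrage).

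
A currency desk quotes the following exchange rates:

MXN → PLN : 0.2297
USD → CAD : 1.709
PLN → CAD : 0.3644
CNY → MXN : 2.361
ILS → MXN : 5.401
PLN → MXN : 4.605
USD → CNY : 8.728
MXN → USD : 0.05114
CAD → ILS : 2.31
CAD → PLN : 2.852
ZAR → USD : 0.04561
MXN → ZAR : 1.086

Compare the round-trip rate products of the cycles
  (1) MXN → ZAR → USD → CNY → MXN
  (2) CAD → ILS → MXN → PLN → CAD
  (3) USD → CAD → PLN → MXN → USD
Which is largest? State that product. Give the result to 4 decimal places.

1.1478

(1) 1.086 × 0.04561 × 8.728 × 2.361 = 1.02071
(2) 2.31 × 5.401 × 0.2297 × 0.3644 = 1.04430
(3) 1.709 × 2.852 × 4.605 × 0.05114 = 1.14784
Highest is cycle (3) at 1.1478 (>1, arbitrage).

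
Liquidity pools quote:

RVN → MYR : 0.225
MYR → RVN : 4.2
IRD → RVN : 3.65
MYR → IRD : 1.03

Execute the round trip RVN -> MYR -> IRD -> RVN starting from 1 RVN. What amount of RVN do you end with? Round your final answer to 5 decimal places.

1 RVN × 0.225 = 0.225 MYR
0.225 MYR × 1.03 = 0.23175 IRD
0.23175 IRD × 3.65 = 0.8458875 RVN

0.84589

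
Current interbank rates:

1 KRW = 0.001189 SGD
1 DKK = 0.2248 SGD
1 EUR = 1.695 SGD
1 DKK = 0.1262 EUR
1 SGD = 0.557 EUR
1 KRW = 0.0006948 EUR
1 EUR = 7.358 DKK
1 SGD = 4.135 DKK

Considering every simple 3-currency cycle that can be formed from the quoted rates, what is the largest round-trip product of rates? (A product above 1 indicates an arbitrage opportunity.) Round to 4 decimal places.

DKK→SGD→EUR→DKK: 0.2248 × 0.557 × 7.358 = 0.92132
DKK→EUR→SGD→DKK: 0.1262 × 1.695 × 4.135 = 0.88451
Maximum is DKK→SGD→EUR→DKK at 0.9213; no arbitrage — every cycle loses value.

0.9213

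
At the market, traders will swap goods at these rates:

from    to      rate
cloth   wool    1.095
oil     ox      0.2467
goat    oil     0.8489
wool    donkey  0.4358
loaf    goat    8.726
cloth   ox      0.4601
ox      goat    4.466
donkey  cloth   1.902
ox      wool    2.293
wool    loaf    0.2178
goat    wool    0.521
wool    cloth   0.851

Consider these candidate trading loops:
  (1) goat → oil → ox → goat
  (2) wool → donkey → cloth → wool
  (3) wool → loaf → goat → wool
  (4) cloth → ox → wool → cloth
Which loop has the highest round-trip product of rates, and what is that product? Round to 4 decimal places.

0.9902

(1) 0.8489 × 0.2467 × 4.466 = 0.93529
(2) 0.4358 × 1.902 × 1.095 = 0.90764
(3) 0.2178 × 8.726 × 0.521 = 0.99017
(4) 0.4601 × 2.293 × 0.851 = 0.89781
Highest is cycle (3) at 0.9902 (≤1, no arbitrage).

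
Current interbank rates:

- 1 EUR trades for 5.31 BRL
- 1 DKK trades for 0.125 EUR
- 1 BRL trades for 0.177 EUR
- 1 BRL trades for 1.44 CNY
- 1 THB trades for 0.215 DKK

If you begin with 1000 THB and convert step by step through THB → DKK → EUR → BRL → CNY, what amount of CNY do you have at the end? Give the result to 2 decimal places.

205.50

1000 THB × 0.215 = 215 DKK
215 DKK × 0.125 = 26.875 EUR
26.875 EUR × 5.31 = 142.70625 BRL
142.70625 BRL × 1.44 = 205.497 CNY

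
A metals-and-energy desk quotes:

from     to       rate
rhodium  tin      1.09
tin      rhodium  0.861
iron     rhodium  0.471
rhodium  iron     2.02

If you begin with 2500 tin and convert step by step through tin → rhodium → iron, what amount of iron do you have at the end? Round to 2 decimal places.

4348.05

2500 tin × 0.861 = 2152.5 rhodium
2152.5 rhodium × 2.02 = 4348.05 iron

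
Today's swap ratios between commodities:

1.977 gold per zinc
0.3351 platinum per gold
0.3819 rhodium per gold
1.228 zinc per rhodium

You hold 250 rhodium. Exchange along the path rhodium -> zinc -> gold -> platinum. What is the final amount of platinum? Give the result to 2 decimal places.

250 rhodium × 1.228 = 307 zinc
307 zinc × 1.977 = 606.939 gold
606.939 gold × 0.3351 = 203.3852589 platinum

203.39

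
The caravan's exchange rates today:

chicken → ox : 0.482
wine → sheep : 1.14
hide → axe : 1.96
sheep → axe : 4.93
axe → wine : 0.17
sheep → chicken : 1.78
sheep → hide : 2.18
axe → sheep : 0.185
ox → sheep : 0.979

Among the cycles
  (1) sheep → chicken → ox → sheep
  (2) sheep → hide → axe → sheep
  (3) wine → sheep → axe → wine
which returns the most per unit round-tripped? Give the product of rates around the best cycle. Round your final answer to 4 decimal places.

0.9554

(1) 1.78 × 0.482 × 0.979 = 0.83994
(2) 2.18 × 1.96 × 0.185 = 0.79047
(3) 1.14 × 4.93 × 0.17 = 0.95543
Highest is cycle (3) at 0.9554 (≤1, no arbitrage).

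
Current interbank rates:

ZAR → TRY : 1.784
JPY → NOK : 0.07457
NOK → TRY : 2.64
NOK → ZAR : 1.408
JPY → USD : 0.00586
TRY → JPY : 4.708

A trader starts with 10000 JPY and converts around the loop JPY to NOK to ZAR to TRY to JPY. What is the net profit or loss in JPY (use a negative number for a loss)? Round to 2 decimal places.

10000 JPY × 0.07457 = 745.7 NOK
745.7 NOK × 1.408 = 1049.9456 ZAR
1049.9456 ZAR × 1.784 = 1873.1029504 TRY
1873.1029504 TRY × 4.708 = 8818.5686904832 JPY
Net change: 8818.5686904832 − 10000 = -1181.4313095168 JPY

-1181.43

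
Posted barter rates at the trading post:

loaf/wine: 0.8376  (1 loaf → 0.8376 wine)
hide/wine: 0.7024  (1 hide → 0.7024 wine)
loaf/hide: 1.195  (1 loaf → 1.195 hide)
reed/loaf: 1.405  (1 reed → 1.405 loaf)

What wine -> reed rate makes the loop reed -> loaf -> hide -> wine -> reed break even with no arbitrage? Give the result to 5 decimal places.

0.84795

Known legs of the cycle: 1.405 × 1.195 × 0.7024 = 1.17931204
For no arbitrage the full-cycle product must be 1, so the missing rate is 1 / 1.17931204 ≈ 0.8479520.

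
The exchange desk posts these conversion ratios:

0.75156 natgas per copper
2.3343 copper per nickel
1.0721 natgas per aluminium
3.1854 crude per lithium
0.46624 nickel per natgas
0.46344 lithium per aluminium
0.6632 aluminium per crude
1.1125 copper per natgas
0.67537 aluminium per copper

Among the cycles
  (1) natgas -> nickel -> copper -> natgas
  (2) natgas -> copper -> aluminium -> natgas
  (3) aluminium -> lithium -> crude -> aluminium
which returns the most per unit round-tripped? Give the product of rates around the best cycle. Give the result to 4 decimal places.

0.9790

(1) 0.46624 × 2.3343 × 0.75156 = 0.81796
(2) 1.1125 × 0.67537 × 1.0721 = 0.80552
(3) 0.46344 × 3.1854 × 0.6632 = 0.97904
Highest is cycle (3) at 0.9790 (≤1, no arbitrage).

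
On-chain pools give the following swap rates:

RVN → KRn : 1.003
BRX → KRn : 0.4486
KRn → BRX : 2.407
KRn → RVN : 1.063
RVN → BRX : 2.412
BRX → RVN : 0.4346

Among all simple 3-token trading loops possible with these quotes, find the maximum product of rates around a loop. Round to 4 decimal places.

1.1502

BRX→KRn→RVN→BRX: 0.4486 × 1.063 × 2.412 = 1.15019
BRX→RVN→KRn→BRX: 0.4346 × 1.003 × 2.407 = 1.04922
Maximum is BRX→KRn→RVN→BRX at 1.1502; arbitrage exists.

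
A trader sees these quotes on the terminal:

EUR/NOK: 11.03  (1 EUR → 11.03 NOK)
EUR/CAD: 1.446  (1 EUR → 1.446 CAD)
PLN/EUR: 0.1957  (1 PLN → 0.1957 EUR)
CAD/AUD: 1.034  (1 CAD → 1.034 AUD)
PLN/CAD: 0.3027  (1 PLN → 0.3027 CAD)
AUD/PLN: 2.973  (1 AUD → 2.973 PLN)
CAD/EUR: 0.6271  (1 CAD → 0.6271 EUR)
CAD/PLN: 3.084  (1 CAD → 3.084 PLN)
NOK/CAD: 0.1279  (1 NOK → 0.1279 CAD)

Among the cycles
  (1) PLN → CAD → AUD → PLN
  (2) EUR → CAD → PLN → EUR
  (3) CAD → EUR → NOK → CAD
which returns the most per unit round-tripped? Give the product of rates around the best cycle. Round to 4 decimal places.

0.9305

(1) 0.3027 × 1.034 × 2.973 = 0.93052
(2) 1.446 × 3.084 × 0.1957 = 0.87272
(3) 0.6271 × 11.03 × 0.1279 = 0.88467
Highest is cycle (1) at 0.9305 (≤1, no arbitrage).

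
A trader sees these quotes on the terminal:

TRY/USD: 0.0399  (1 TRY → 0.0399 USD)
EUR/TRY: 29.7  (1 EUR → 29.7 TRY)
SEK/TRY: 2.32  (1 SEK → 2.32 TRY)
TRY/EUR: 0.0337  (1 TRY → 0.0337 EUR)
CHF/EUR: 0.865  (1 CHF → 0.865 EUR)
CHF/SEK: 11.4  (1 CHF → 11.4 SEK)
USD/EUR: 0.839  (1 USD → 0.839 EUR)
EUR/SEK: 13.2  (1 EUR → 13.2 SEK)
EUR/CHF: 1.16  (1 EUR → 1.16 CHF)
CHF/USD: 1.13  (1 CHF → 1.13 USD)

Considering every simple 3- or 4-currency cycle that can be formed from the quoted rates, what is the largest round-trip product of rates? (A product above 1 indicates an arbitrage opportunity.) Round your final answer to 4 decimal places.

USD→EUR→CHF→USD: 0.839 × 1.16 × 1.13 = 1.09976
SEK→TRY→EUR→CHF→SEK: 2.32 × 0.0337 × 1.16 × 11.4 = 1.03391
SEK→TRY→EUR→SEK: 2.32 × 0.0337 × 13.2 = 1.03203
USD→EUR→SEK→TRY→USD: 0.839 × 13.2 × 2.32 × 0.0399 = 1.02517
USD→EUR→TRY→USD: 0.839 × 29.7 × 0.0399 = 0.99424
Maximum is USD→EUR→CHF→USD at 1.0998; arbitrage exists.

1.0998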